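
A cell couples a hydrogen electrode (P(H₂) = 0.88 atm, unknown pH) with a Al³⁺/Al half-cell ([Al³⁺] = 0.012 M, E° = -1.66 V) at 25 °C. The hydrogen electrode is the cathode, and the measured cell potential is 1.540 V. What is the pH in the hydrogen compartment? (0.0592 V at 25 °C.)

pH = 2.70

E°_cell = 1.66 V and n = 6.
log Q = n(E° − E)/0.0592 = 6×(1.66 − 1.540)/0.0592 = 12.162.
With Q = [Al³⁺]^2·P(H₂)^3 / [H⁺]^6, solving for [H⁺] gives log[H⁺] = -2.695, so pH = 2.70.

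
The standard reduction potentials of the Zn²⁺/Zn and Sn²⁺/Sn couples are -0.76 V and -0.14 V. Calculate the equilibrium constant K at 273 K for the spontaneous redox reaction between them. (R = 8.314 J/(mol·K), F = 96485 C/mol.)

E°_cell = -0.14 − (-0.76) = 0.62 V, with n = 2 electrons transferred.
At equilibrium E = 0, so the Nernst equation gives ln K = nFE°/RT = (2)(96485)(0.62)/((8.314)(273)) = 52.71.
K = e^52.71 = 7.8 × 10^22.

7.8 × 10^22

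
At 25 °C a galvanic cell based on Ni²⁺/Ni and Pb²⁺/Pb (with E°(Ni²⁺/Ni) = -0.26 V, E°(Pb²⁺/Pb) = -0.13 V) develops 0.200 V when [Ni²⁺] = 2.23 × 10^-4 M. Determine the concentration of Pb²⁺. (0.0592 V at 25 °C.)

0.052 M

From the Nernst equation, log Q = n(E° − E)/0.0592 = 2(0.13 − 0.200)/0.0592 = -2.365, so Q = 0.00432.
With Q = [Ni²⁺]/[Pb²⁺] and the known concentrations, [Pb²⁺] in the denominator gives [Pb²⁺] = 0.052 M.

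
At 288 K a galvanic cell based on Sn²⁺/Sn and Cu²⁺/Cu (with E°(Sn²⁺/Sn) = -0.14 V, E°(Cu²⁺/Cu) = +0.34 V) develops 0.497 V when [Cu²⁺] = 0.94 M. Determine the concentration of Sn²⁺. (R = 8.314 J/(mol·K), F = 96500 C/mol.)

0.24 M

From the Nernst equation, ln Q = nF(E° − E)/RT = 2×96500×(0.48 − 0.497)/(8.314×288) = -1.370, so Q = 0.254.
With Q = [Sn²⁺]/[Cu²⁺] and the known concentrations, [Sn²⁺] in the numerator gives [Sn²⁺] = 0.24 M.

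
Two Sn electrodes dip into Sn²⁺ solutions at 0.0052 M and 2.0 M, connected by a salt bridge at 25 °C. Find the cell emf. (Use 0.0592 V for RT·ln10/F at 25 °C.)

0.077 V

Both half-cells are Sn²⁺/Sn, so E°_cell = 0. The concentrated side is the cathode; the cell reaction moves Sn²⁺ from high to low concentration with n = 2.
Q = [Sn²⁺]_dilute/[Sn²⁺]_conc = 0.0052/2.0 = 0.00260.
E = 0 − (0.0592/2) log Q = −(0.0592/2)(-2.585) = 0.0765 V.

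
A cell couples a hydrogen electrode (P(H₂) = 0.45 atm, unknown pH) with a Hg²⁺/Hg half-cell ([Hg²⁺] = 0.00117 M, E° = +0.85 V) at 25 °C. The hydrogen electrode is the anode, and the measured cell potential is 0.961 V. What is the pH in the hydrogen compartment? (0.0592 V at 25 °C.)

E°_cell = 0.85 V and n = 2.
log Q = n(E° − E)/0.0592 = 2×(0.85 − 0.961)/0.0592 = -3.750.
With Q = [H⁺]^2 / ([Hg²⁺]·P(H₂)), solving for [H⁺] gives log[H⁺] = -3.514, so pH = 3.51.

pH = 3.51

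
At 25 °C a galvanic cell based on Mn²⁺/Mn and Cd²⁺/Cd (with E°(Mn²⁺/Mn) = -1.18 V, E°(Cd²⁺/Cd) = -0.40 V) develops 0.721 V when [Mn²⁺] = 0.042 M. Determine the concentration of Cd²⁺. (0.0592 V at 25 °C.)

From the Nernst equation, log Q = n(E° − E)/0.0592 = 2(0.78 − 0.721)/0.0592 = 1.993, so Q = 98.5.
With Q = [Mn²⁺]/[Cd²⁺] and the known concentrations, [Cd²⁺] in the denominator gives [Cd²⁺] = 4.3 × 10^-4 M.

4.3 × 10^-4 M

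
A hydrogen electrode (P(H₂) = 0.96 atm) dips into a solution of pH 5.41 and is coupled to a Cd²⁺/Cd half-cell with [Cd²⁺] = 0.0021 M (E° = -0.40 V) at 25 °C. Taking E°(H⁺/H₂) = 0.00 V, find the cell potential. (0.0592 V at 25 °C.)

0.16 V

The hydrogen couple is the cathode, so E°_cell = 0.40 V; n = 2.
[H⁺] = 10^(−5.41) = 3.9 × 10^-6 M, and Q = [Cd²⁺]·P(H₂) / [H⁺]^2 = 1.33 × 10^8.
E = E° − (0.0592/2) log Q = 0.40 − (0.0592/2)(8.124) = 0.160 V.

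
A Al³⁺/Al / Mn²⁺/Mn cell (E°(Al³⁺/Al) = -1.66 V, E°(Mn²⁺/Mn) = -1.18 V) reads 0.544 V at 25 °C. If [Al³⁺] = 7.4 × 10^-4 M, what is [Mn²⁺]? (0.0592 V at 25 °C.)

From the Nernst equation, log Q = n(E° − E)/0.0592 = 6(0.48 − 0.544)/0.0592 = -6.486, so Q = 3.26 × 10^-7.
With Q = [Al³⁺]^2/[Mn²⁺]^3 and the known concentrations, [Mn²⁺]^3 in the denominator gives [Mn²⁺] = 1.2 M.

1.2 M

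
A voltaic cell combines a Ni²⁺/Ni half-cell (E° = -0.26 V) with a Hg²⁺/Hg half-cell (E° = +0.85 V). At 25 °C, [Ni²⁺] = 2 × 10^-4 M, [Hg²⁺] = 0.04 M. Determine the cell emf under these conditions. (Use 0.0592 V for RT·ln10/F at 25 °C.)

1.18 V

The Hg²⁺/Hg couple has the higher reduction potential and acts as the cathode, so E°_cell = +0.85 − (-0.26) = 1.11 V.
Balancing electrons gives n = 2; the reaction quotient is Q = [Ni²⁺]/[Hg²⁺] = 0.00500.
At 25 °C, E = E° − (0.0592/n) log Q = 1.11 − (0.0592/2)(-2.301) = 1.110 + 0.068 = 1.178 V.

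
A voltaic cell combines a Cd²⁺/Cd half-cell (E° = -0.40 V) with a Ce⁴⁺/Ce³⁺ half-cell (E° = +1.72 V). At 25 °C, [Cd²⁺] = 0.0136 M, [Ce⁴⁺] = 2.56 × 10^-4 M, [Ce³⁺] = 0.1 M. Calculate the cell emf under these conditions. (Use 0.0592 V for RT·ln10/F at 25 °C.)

The Ce⁴⁺/Ce³⁺ couple has the higher reduction potential and acts as the cathode, so E°_cell = +1.72 − (-0.40) = 2.12 V.
Balancing electrons gives n = 2; the reaction quotient is Q = [Cd²⁺]·[Ce³⁺]^2/[Ce⁴⁺]^2 = 2080.
At 25 °C, E = E° − (0.0592/n) log Q = 2.12 − (0.0592/2)(3.317) = 2.120 − 0.098 = 2.022 V.

2.02 V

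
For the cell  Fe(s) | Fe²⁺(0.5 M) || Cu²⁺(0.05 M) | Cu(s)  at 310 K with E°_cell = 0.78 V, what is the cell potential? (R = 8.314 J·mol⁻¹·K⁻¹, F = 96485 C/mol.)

Balancing electrons gives n = 2; the reaction quotient is Q = [Fe²⁺]/[Cu²⁺] = 10.0.
E = E° − (RT/nF) ln Q = 0.78 − (8.314×310)/(2×96485) × (2.303) = 0.780 − 0.031 = 0.749 V.

0.749 V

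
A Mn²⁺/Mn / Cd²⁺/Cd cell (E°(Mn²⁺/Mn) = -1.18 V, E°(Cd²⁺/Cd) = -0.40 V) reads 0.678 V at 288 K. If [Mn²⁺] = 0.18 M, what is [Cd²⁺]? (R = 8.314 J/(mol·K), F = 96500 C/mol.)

4.8 × 10^-5 M

From the Nernst equation, ln Q = nF(E° − E)/RT = 2×96500×(0.78 − 0.678)/(8.314×288) = 8.222, so Q = 3720.
With Q = [Mn²⁺]/[Cd²⁺] and the known concentrations, [Cd²⁺] in the denominator gives [Cd²⁺] = 4.8 × 10^-5 M.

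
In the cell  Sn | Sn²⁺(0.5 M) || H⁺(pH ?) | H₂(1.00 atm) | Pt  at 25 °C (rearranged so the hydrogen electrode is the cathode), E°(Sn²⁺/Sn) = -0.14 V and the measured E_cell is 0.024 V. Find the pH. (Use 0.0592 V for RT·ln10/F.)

E°_cell = 0.14 V and n = 2.
log Q = n(E° − E)/0.0592 = 2×(0.14 − 0.024)/0.0592 = 3.919.
With Q = [Sn²⁺]·P(H₂) / [H⁺]^2, solving for [H⁺] gives log[H⁺] = -2.110, so pH = 2.11.

pH = 2.11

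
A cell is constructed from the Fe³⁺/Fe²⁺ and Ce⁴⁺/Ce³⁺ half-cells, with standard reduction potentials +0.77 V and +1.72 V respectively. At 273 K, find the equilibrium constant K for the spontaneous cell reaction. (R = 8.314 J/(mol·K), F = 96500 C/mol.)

3.5 × 10^17

E°_cell = +1.72 − (+0.77) = 0.95 V, with n = 1 electron transferred.
At equilibrium E = 0, so the Nernst equation gives ln K = nFE°/RT = (1)(96500)(0.95)/((8.314)(273)) = 40.39.
K = e^40.39 = 3.5 × 10^17.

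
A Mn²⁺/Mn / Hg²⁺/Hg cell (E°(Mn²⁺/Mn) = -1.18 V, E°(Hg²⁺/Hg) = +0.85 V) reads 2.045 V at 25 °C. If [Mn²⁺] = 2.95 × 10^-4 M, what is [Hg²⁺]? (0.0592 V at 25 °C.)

9.5 × 10^-4 M

From the Nernst equation, log Q = n(E° − E)/0.0592 = 2(2.03 − 2.045)/0.0592 = -0.507, so Q = 0.311.
With Q = [Mn²⁺]/[Hg²⁺] and the known concentrations, [Hg²⁺] in the denominator gives [Hg²⁺] = 9.5 × 10^-4 M.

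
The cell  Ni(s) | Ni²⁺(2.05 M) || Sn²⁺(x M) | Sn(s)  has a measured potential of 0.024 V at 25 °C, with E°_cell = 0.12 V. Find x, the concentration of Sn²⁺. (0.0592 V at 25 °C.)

0.0012 M

From the Nernst equation, log Q = n(E° − E)/0.0592 = 2(0.12 − 0.024)/0.0592 = 3.243, so Q = 1750.
With Q = [Ni²⁺]/[Sn²⁺] and the known concentrations, [Sn²⁺] in the denominator gives [Sn²⁺] = 0.0012 M.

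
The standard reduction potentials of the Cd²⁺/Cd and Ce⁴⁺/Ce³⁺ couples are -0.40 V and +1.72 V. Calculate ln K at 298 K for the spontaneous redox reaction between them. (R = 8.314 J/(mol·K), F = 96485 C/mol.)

ln K = 165.1

E°_cell = +1.72 − (-0.40) = 2.12 V, with n = 2 electrons transferred.
At equilibrium E = 0, so the Nernst equation gives ln K = nFE°/RT = (2)(96485)(2.12)/((8.314)(298)) = 165.12.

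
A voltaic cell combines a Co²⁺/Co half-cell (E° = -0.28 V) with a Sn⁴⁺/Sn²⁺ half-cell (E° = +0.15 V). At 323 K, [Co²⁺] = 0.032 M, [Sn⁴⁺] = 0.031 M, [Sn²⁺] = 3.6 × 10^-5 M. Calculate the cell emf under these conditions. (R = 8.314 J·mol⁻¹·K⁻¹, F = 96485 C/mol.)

The Sn⁴⁺/Sn²⁺ couple has the higher reduction potential and acts as the cathode, so E°_cell = +0.15 − (-0.28) = 0.43 V.
Balancing electrons gives n = 2; the reaction quotient is Q = [Co²⁺]·[Sn²⁺]/[Sn⁴⁺] = 3.72 × 10^-5.
E = E° − (RT/nF) ln Q = 0.43 − (8.314×323)/(2×96485) × (-10.200) = 0.430 + 0.142 = 0.572 V.

0.572 V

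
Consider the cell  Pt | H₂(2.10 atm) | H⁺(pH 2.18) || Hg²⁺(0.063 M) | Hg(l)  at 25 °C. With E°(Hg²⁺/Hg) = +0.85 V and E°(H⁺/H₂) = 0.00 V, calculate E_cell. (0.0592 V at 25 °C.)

The Hg²⁺/Hg couple is the cathode, so E°_cell = 0.85 V; n = 2.
[H⁺] = 10^(−2.18) = 0.0066 M, and Q = [H⁺]^2 / ([Hg²⁺]·P(H₂)) = 3.3 × 10^-4.
E = E° − (0.0592/2) log Q = 0.85 − (0.0592/2)(-3.482) = 0.953 V.

0.95 V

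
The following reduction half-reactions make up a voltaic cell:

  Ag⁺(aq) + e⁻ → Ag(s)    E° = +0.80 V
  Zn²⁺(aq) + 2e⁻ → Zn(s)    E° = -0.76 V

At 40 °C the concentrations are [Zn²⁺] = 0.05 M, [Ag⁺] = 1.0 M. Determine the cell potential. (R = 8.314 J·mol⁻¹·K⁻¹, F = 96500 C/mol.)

1.60 V

The Ag⁺/Ag couple has the higher reduction potential and acts as the cathode, so E°_cell = +0.80 − (-0.76) = 1.56 V.
Balancing electrons gives n = 2; the reaction quotient is Q = [Zn²⁺]/[Ag⁺]^2 = 0.0500.
E = E° − (RT/nF) ln Q = 1.56 − (8.314×313)/(2×96500) × (-2.996) = 1.560 + 0.040 = 1.600 V.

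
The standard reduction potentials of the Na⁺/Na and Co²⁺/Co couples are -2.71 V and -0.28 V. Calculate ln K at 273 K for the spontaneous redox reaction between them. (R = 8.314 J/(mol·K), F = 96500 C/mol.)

ln K = 206.6

E°_cell = -0.28 − (-2.71) = 2.43 V, with n = 2 electrons transferred.
At equilibrium E = 0, so the Nernst equation gives ln K = nFE°/RT = (2)(96500)(2.43)/((8.314)(273)) = 206.63.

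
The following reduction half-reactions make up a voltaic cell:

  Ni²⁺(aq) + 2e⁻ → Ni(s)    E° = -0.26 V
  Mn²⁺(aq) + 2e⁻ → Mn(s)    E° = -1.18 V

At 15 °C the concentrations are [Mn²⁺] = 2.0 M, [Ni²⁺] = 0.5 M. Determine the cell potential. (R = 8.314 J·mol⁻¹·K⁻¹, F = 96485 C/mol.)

0.903 V

The Ni²⁺/Ni couple has the higher reduction potential and acts as the cathode, so E°_cell = -0.26 − (-1.18) = 0.92 V.
Balancing electrons gives n = 2; the reaction quotient is Q = [Mn²⁺]/[Ni²⁺] = 4.00.
E = E° − (RT/nF) ln Q = 0.92 − (8.314×288)/(2×96485) × (1.386) = 0.920 − 0.017 = 0.903 V.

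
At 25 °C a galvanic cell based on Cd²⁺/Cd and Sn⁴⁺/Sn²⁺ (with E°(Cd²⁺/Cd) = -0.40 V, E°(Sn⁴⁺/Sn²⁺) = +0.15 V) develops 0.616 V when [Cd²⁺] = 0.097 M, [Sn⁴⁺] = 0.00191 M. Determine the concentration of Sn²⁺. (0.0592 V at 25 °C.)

From the Nernst equation, log Q = n(E° − E)/0.0592 = 2(0.55 − 0.616)/0.0592 = -2.230, so Q = 0.00589.
With Q = [Cd²⁺]·[Sn²⁺]/[Sn⁴⁺] and the known concentrations, [Sn²⁺] in the numerator gives [Sn²⁺] = 1.2 × 10^-4 M.

1.2 × 10^-4 M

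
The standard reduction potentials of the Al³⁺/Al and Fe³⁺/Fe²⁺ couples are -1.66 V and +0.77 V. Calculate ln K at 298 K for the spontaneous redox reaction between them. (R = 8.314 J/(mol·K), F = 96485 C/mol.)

ln K = 283.9

E°_cell = +0.77 − (-1.66) = 2.43 V, with n = 3 electrons transferred.
At equilibrium E = 0, so the Nernst equation gives ln K = nFE°/RT = (3)(96485)(2.43)/((8.314)(298)) = 283.90.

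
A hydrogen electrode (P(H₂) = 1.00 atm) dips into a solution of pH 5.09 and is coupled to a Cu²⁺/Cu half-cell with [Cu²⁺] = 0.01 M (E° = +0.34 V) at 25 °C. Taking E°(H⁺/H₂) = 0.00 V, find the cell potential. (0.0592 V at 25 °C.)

The Cu²⁺/Cu couple is the cathode, so E°_cell = 0.34 V; n = 2.
[H⁺] = 10^(−5.09) = 8.1 × 10^-6 M, and Q = [H⁺]^2 / ([Cu²⁺]·P(H₂)) = 6.61 × 10^-9.
E = E° − (0.0592/2) log Q = 0.34 − (0.0592/2)(-8.180) = 0.582 V.

0.58 V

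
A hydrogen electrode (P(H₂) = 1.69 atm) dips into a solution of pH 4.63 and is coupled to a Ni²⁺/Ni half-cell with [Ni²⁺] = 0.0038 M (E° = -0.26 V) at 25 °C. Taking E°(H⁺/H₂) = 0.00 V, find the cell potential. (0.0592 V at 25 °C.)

The hydrogen couple is the cathode, so E°_cell = 0.26 V; n = 2.
[H⁺] = 10^(−4.63) = 2.3 × 10^-5 M, and Q = [Ni²⁺]·P(H₂) / [H⁺]^2 = 1.17 × 10^7.
E = E° − (0.0592/2) log Q = 0.26 − (0.0592/2)(7.068) = 0.051 V.

0.051 V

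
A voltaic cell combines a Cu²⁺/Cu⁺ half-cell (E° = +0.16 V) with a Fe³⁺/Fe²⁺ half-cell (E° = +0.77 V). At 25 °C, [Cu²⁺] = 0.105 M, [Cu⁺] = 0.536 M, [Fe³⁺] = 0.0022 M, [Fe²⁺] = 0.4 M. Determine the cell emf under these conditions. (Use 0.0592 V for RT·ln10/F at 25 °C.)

0.518 V

The Fe³⁺/Fe²⁺ couple has the higher reduction potential and acts as the cathode, so E°_cell = +0.77 − (+0.16) = 0.61 V.
Balancing electrons gives n = 1; the reaction quotient is Q = [Cu²⁺]·[Fe²⁺]/([Cu⁺]·[Fe³⁺]) = 35.6.
At 25 °C, E = E° − (0.0592/n) log Q = 0.61 − (0.0592/1)(1.552) = 0.610 − 0.092 = 0.518 V.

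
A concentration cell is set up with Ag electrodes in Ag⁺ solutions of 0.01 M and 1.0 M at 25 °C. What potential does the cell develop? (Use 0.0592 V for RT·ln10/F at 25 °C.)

Both half-cells are Ag⁺/Ag, so E°_cell = 0. The concentrated side is the cathode; the cell reaction moves Ag⁺ from high to low concentration with n = 1.
Q = [Ag⁺]_dilute/[Ag⁺]_conc = 0.01/1.0 = 0.0100.
E = 0 − (0.0592/1) log Q = −(0.0592/1)(-2.000) = 0.1184 V.

0.12 V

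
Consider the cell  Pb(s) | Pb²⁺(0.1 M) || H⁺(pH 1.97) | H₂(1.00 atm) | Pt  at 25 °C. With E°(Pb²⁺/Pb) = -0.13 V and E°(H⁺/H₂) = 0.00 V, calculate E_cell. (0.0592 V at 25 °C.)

The hydrogen couple is the cathode, so E°_cell = 0.13 V; n = 2.
[H⁺] = 10^(−1.97) = 0.011 M, and Q = [Pb²⁺]·P(H₂) / [H⁺]^2 = 871.
E = E° − (0.0592/2) log Q = 0.13 − (0.0592/2)(2.940) = 0.043 V.

0.043 V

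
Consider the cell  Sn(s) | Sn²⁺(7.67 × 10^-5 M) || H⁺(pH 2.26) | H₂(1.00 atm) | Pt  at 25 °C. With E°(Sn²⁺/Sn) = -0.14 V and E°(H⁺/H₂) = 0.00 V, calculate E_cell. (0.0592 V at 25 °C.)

The hydrogen couple is the cathode, so E°_cell = 0.14 V; n = 2.
[H⁺] = 10^(−2.26) = 0.0055 M, and Q = [Sn²⁺]·P(H₂) / [H⁺]^2 = 2.54.
E = E° − (0.0592/2) log Q = 0.14 − (0.0592/2)(0.405) = 0.128 V.

0.13 V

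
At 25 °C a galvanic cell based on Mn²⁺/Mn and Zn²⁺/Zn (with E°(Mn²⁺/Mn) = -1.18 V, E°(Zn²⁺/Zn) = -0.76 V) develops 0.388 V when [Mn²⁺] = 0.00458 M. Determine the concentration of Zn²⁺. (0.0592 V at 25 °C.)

From the Nernst equation, log Q = n(E° − E)/0.0592 = 2(0.42 − 0.388)/0.0592 = 1.081, so Q = 12.1.
With Q = [Mn²⁺]/[Zn²⁺] and the known concentrations, [Zn²⁺] in the denominator gives [Zn²⁺] = 3.8 × 10^-4 M.

3.8 × 10^-4 M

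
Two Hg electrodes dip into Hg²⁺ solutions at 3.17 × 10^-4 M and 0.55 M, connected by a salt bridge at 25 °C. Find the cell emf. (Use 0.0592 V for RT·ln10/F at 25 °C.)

0.096 V

Both half-cells are Hg²⁺/Hg, so E°_cell = 0. The concentrated side is the cathode; the cell reaction moves Hg²⁺ from high to low concentration with n = 2.
Q = [Hg²⁺]_dilute/[Hg²⁺]_conc = 3.17 × 10^-4/0.55 = 5.76 × 10^-4.
E = 0 − (0.0592/2) log Q = −(0.0592/2)(-3.239) = 0.0959 V.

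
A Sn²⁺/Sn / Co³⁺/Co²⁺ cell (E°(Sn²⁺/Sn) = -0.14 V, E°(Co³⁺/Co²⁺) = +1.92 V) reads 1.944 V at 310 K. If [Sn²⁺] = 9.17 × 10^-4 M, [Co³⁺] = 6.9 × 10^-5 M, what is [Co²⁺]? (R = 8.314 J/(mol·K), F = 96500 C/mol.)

0.18 M

From the Nernst equation, ln Q = nF(E° − E)/RT = 2×96500×(2.06 − 1.944)/(8.314×310) = 8.686, so Q = 5920.
With Q = [Sn²⁺]·[Co²⁺]^2/[Co³⁺]^2 and the known concentrations, [Co²⁺]^2 in the numerator gives [Co²⁺] = 0.18 M.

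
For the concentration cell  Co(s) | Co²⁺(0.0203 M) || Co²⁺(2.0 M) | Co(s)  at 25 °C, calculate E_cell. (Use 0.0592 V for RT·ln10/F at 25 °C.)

Both half-cells are Co²⁺/Co, so E°_cell = 0. The concentrated side is the cathode; the cell reaction moves Co²⁺ from high to low concentration with n = 2.
Q = [Co²⁺]_dilute/[Co²⁺]_conc = 0.0203/2.0 = 0.0101.
E = 0 − (0.0592/2) log Q = −(0.0592/2)(-1.994) = 0.0590 V.

0.059 V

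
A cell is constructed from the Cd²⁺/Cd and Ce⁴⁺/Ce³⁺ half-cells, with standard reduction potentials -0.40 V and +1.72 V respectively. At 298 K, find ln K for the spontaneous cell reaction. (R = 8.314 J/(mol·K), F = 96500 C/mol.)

ln K = 165.1

E°_cell = +1.72 − (-0.40) = 2.12 V, with n = 2 electrons transferred.
At equilibrium E = 0, so the Nernst equation gives ln K = nFE°/RT = (2)(96500)(2.12)/((8.314)(298)) = 165.15.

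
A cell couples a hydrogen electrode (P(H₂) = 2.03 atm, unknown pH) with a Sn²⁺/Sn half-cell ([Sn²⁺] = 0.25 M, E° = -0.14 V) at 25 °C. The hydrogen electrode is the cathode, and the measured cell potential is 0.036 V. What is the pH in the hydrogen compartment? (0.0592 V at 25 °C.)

E°_cell = 0.14 V and n = 2.
log Q = n(E° − E)/0.0592 = 2×(0.14 − 0.036)/0.0592 = 3.514.
With Q = [Sn²⁺]·P(H₂) / [H⁺]^2, solving for [H⁺] gives log[H⁺] = -1.904, so pH = 1.90.

pH = 1.90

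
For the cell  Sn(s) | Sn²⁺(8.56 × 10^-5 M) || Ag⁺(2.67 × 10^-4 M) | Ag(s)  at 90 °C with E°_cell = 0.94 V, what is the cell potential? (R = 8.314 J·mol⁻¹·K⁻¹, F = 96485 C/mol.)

0.829 V

Balancing electrons gives n = 2; the reaction quotient is Q = [Sn²⁺]/[Ag⁺]^2 = 1200.
E = E° − (RT/nF) ln Q = 0.94 − (8.314×363)/(2×96485) × (7.091) = 0.940 − 0.111 = 0.829 V.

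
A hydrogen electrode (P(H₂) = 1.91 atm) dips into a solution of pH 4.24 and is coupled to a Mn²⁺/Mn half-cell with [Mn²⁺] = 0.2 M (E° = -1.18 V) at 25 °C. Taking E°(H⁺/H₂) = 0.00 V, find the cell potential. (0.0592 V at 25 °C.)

0.94 V

The hydrogen couple is the cathode, so E°_cell = 1.18 V; n = 2.
[H⁺] = 10^(−4.24) = 5.8 × 10^-5 M, and Q = [Mn²⁺]·P(H₂) / [H⁺]^2 = 1.15 × 10^8.
E = E° − (0.0592/2) log Q = 1.18 − (0.0592/2)(8.062) = 0.941 V.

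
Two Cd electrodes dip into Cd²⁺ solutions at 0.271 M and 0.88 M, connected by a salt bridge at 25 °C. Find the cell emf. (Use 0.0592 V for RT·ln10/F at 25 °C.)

0.015 V

Both half-cells are Cd²⁺/Cd, so E°_cell = 0. The concentrated side is the cathode; the cell reaction moves Cd²⁺ from high to low concentration with n = 2.
Q = [Cd²⁺]_dilute/[Cd²⁺]_conc = 0.271/0.88 = 0.308.
E = 0 − (0.0592/2) log Q = −(0.0592/2)(-0.512) = 0.0152 V.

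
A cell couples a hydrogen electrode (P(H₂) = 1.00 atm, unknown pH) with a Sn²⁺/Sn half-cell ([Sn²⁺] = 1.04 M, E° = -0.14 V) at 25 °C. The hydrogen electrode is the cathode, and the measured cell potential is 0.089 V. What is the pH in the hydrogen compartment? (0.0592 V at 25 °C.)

pH = 0.85

E°_cell = 0.14 V and n = 2.
log Q = n(E° − E)/0.0592 = 2×(0.14 − 0.089)/0.0592 = 1.723.
With Q = [Sn²⁺]·P(H₂) / [H⁺]^2, solving for [H⁺] gives log[H⁺] = -0.853, so pH = 0.85.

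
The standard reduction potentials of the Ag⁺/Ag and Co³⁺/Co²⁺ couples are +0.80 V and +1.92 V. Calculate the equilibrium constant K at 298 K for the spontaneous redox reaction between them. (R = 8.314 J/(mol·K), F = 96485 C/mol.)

8.8 × 10^18

E°_cell = +1.92 − (+0.80) = 1.12 V, with n = 1 electron transferred.
At equilibrium E = 0, so the Nernst equation gives ln K = nFE°/RT = (1)(96485)(1.12)/((8.314)(298)) = 43.62.
K = e^43.62 = 8.8 × 10^18.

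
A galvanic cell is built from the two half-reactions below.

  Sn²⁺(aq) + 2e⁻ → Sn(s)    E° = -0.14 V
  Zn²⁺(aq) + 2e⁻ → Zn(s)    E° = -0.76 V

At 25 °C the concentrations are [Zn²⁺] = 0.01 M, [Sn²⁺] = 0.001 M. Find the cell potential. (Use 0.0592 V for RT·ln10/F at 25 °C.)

The Sn²⁺/Sn couple has the higher reduction potential and acts as the cathode, so E°_cell = -0.14 − (-0.76) = 0.62 V.
Balancing electrons gives n = 2; the reaction quotient is Q = [Zn²⁺]/[Sn²⁺] = 10.0.
At 25 °C, E = E° − (0.0592/n) log Q = 0.62 − (0.0592/2)(1.000) = 0.620 − 0.030 = 0.590 V.

0.590 V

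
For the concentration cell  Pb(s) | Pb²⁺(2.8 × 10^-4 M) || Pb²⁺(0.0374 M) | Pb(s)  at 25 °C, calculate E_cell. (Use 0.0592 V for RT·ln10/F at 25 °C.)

Both half-cells are Pb²⁺/Pb, so E°_cell = 0. The concentrated side is the cathode; the cell reaction moves Pb²⁺ from high to low concentration with n = 2.
Q = [Pb²⁺]_dilute/[Pb²⁺]_conc = 2.8 × 10^-4/0.0374 = 0.00749.
E = 0 − (0.0592/2) log Q = −(0.0592/2)(-2.126) = 0.0629 V.

0.063 V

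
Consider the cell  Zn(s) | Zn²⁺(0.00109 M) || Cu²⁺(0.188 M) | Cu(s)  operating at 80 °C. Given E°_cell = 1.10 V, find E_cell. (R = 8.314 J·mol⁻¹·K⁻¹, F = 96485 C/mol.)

1.18 V

Balancing electrons gives n = 2; the reaction quotient is Q = [Zn²⁺]/[Cu²⁺] = 0.00580.
E = E° − (RT/nF) ln Q = 1.10 − (8.314×353)/(2×96485) × (-5.150) = 1.100 + 0.078 = 1.178 V.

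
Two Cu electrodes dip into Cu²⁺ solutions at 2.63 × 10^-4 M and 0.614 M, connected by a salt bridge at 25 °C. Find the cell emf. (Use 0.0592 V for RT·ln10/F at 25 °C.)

Both half-cells are Cu²⁺/Cu, so E°_cell = 0. The concentrated side is the cathode; the cell reaction moves Cu²⁺ from high to low concentration with n = 2.
Q = [Cu²⁺]_dilute/[Cu²⁺]_conc = 2.63 × 10^-4/0.614 = 4.28 × 10^-4.
E = 0 − (0.0592/2) log Q = −(0.0592/2)(-3.368) = 0.0997 V.

0.100 V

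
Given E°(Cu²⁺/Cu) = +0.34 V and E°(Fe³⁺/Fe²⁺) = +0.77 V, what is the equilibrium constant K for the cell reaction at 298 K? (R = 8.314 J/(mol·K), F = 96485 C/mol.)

3.5 × 10^14

E°_cell = +0.77 − (+0.34) = 0.43 V, with n = 2 electrons transferred.
At equilibrium E = 0, so the Nernst equation gives ln K = nFE°/RT = (2)(96485)(0.43)/((8.314)(298)) = 33.49.
K = e^33.49 = 3.5 × 10^14.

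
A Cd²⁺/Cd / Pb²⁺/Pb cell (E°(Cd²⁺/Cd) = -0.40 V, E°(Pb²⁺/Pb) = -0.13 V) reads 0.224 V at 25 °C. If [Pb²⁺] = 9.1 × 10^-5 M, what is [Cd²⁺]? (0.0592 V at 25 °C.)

0.0033 M

From the Nernst equation, log Q = n(E° − E)/0.0592 = 2(0.27 − 0.224)/0.0592 = 1.554, so Q = 35.8.
With Q = [Cd²⁺]/[Pb²⁺] and the known concentrations, [Cd²⁺] in the numerator gives [Cd²⁺] = 0.0033 M.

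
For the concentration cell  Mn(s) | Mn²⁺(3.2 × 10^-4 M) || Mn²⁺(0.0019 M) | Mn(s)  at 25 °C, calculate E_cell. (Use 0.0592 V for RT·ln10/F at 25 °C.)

0.023 V

Both half-cells are Mn²⁺/Mn, so E°_cell = 0. The concentrated side is the cathode; the cell reaction moves Mn²⁺ from high to low concentration with n = 2.
Q = [Mn²⁺]_dilute/[Mn²⁺]_conc = 3.2 × 10^-4/0.0019 = 0.168.
E = 0 − (0.0592/2) log Q = −(0.0592/2)(-0.774) = 0.0229 V.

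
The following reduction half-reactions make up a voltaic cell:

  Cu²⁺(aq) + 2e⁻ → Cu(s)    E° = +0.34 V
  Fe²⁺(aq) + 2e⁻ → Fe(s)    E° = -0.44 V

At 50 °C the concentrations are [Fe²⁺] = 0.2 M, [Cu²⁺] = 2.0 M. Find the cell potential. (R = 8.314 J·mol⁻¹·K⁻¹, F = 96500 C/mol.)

The Cu²⁺/Cu couple has the higher reduction potential and acts as the cathode, so E°_cell = +0.34 − (-0.44) = 0.78 V.
Balancing electrons gives n = 2; the reaction quotient is Q = [Fe²⁺]/[Cu²⁺] = 0.100.
E = E° − (RT/nF) ln Q = 0.78 − (8.314×323)/(2×96500) × (-2.303) = 0.780 + 0.032 = 0.812 V.

0.812 V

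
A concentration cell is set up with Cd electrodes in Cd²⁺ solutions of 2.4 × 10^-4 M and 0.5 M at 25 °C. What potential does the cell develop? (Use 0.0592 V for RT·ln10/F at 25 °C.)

0.098 V

Both half-cells are Cd²⁺/Cd, so E°_cell = 0. The concentrated side is the cathode; the cell reaction moves Cd²⁺ from high to low concentration with n = 2.
Q = [Cd²⁺]_dilute/[Cd²⁺]_conc = 2.4 × 10^-4/0.5 = 4.8 × 10^-4.
E = 0 − (0.0592/2) log Q = −(0.0592/2)(-3.319) = 0.0982 V.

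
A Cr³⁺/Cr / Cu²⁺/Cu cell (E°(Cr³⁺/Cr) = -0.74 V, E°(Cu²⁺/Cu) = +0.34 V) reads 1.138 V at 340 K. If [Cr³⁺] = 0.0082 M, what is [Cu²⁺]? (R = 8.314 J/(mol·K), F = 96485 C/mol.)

From the Nernst equation, ln Q = nF(E° − E)/RT = 6×96485×(1.08 − 1.138)/(8.314×340) = -11.878, so Q = 6.94 × 10^-6.
With Q = [Cr³⁺]^2/[Cu²⁺]^3 and the known concentrations, [Cu²⁺]^3 in the denominator gives [Cu²⁺] = 2.1 M.

2.1 M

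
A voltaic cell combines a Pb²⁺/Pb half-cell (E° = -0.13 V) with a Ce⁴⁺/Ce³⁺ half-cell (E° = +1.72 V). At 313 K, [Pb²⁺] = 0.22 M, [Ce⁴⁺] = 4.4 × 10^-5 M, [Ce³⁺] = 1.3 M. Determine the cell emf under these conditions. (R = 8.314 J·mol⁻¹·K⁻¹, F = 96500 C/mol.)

The Ce⁴⁺/Ce³⁺ couple has the higher reduction potential and acts as the cathode, so E°_cell = +1.72 − (-0.13) = 1.85 V.
Balancing electrons gives n = 2; the reaction quotient is Q = [Pb²⁺]·[Ce³⁺]^2/[Ce⁴⁺]^2 = 1.92 × 10^8.
E = E° − (RT/nF) ln Q = 1.85 − (8.314×313)/(2×96500) × (19.073) = 1.850 − 0.257 = 1.593 V.

1.59 V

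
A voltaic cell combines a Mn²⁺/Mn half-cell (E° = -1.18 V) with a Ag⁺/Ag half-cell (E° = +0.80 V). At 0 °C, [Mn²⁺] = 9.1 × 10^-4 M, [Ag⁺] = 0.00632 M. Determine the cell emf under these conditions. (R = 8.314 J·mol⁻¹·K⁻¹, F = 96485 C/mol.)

1.94 V

The Ag⁺/Ag couple has the higher reduction potential and acts as the cathode, so E°_cell = +0.80 − (-1.18) = 1.98 V.
Balancing electrons gives n = 2; the reaction quotient is Q = [Mn²⁺]/[Ag⁺]^2 = 22.8.
E = E° − (RT/nF) ln Q = 1.98 − (8.314×273)/(2×96485) × (3.126) = 1.980 − 0.037 = 1.943 V.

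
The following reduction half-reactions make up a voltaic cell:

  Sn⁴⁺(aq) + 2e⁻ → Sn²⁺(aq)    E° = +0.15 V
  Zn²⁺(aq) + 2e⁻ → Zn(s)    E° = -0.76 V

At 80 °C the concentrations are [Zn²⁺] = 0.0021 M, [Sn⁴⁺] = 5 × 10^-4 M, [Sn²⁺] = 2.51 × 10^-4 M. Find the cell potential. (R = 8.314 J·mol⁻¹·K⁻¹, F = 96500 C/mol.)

The Sn⁴⁺/Sn²⁺ couple has the higher reduction potential and acts as the cathode, so E°_cell = +0.15 − (-0.76) = 0.91 V.
Balancing electrons gives n = 2; the reaction quotient is Q = [Zn²⁺]·[Sn²⁺]/[Sn⁴⁺] = 0.00105.
E = E° − (RT/nF) ln Q = 0.91 − (8.314×353)/(2×96500) × (-6.855) = 0.910 + 0.104 = 1.014 V.

1.01 V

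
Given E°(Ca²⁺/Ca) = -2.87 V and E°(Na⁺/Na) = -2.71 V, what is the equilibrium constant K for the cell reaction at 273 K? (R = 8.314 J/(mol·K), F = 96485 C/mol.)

E°_cell = -2.71 − (-2.87) = 0.16 V, with n = 2 electrons transferred.
At equilibrium E = 0, so the Nernst equation gives ln K = nFE°/RT = (2)(96485)(0.16)/((8.314)(273)) = 13.60.
K = e^13.60 = 8.1 × 10^5.

8.1 × 10^5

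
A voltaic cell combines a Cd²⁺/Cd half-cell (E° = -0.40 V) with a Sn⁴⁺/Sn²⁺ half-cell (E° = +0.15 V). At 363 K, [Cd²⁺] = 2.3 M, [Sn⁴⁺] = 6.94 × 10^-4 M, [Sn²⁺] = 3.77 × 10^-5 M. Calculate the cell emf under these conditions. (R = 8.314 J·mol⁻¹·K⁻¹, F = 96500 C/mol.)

The Sn⁴⁺/Sn²⁺ couple has the higher reduction potential and acts as the cathode, so E°_cell = +0.15 − (-0.40) = 0.55 V.
Balancing electrons gives n = 2; the reaction quotient is Q = [Cd²⁺]·[Sn²⁺]/[Sn⁴⁺] = 0.125.
E = E° − (RT/nF) ln Q = 0.55 − (8.314×363)/(2×96500) × (-2.080) = 0.550 + 0.033 = 0.583 V.

0.583 V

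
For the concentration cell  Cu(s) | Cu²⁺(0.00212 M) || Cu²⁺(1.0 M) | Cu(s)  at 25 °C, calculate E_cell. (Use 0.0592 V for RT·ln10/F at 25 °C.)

0.079 V

Both half-cells are Cu²⁺/Cu, so E°_cell = 0. The concentrated side is the cathode; the cell reaction moves Cu²⁺ from high to low concentration with n = 2.
Q = [Cu²⁺]_dilute/[Cu²⁺]_conc = 0.00212/1.0 = 0.00212.
E = 0 − (0.0592/2) log Q = −(0.0592/2)(-2.674) = 0.0792 V.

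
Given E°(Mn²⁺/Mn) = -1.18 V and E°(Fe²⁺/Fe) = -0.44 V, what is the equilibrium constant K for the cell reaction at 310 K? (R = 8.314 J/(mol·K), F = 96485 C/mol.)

E°_cell = -0.44 − (-1.18) = 0.74 V, with n = 2 electrons transferred.
At equilibrium E = 0, so the Nernst equation gives ln K = nFE°/RT = (2)(96485)(0.74)/((8.314)(310)) = 55.41.
K = e^55.41 = 1.2 × 10^24.

1.2 × 10^24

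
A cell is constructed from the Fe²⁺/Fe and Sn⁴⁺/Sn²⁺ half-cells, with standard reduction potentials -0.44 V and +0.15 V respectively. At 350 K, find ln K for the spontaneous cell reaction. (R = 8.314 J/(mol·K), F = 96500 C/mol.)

ln K = 39.1

E°_cell = +0.15 − (-0.44) = 0.59 V, with n = 2 electrons transferred.
At equilibrium E = 0, so the Nernst equation gives ln K = nFE°/RT = (2)(96500)(0.59)/((8.314)(350)) = 39.13.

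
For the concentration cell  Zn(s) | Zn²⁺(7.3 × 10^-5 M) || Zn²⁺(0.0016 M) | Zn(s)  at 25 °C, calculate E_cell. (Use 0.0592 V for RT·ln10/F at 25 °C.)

0.040 V

Both half-cells are Zn²⁺/Zn, so E°_cell = 0. The concentrated side is the cathode; the cell reaction moves Zn²⁺ from high to low concentration with n = 2.
Q = [Zn²⁺]_dilute/[Zn²⁺]_conc = 7.3 × 10^-5/0.0016 = 0.0456.
E = 0 − (0.0592/2) log Q = −(0.0592/2)(-1.341) = 0.0397 V.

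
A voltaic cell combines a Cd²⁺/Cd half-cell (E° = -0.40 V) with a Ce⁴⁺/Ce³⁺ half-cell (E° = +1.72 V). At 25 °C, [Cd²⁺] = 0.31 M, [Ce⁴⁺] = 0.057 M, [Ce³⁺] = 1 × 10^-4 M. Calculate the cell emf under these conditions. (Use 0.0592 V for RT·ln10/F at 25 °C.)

The Ce⁴⁺/Ce³⁺ couple has the higher reduction potential and acts as the cathode, so E°_cell = +1.72 − (-0.40) = 2.12 V.
Balancing electrons gives n = 2; the reaction quotient is Q = [Cd²⁺]·[Ce³⁺]^2/[Ce⁴⁺]^2 = 9.54 × 10^-7.
At 25 °C, E = E° − (0.0592/n) log Q = 2.12 − (0.0592/2)(-6.020) = 2.120 + 0.178 = 2.298 V.

2.30 V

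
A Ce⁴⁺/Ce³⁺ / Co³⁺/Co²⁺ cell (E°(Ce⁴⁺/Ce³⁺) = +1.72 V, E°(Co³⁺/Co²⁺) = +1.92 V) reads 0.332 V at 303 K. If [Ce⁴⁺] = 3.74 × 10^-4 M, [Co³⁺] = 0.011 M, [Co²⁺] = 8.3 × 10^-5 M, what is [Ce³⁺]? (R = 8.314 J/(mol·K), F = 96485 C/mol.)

4.4 × 10^-4 M

From the Nernst equation, ln Q = nF(E° − E)/RT = 1×96485×(0.20 − 0.332)/(8.314×303) = -5.056, so Q = 0.00637.
With Q = [Ce⁴⁺]·[Co²⁺]/([Ce³⁺]·[Co³⁺]) and the known concentrations, [Ce³⁺] in the denominator gives [Ce³⁺] = 4.4 × 10^-4 M.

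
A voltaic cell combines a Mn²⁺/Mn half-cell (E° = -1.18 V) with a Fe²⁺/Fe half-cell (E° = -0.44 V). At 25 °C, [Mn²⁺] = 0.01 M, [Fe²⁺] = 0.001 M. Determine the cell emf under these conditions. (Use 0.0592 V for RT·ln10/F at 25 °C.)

0.710 V

The Fe²⁺/Fe couple has the higher reduction potential and acts as the cathode, so E°_cell = -0.44 − (-1.18) = 0.74 V.
Balancing electrons gives n = 2; the reaction quotient is Q = [Mn²⁺]/[Fe²⁺] = 10.0.
At 25 °C, E = E° − (0.0592/n) log Q = 0.74 − (0.0592/2)(1.000) = 0.740 − 0.030 = 0.710 V.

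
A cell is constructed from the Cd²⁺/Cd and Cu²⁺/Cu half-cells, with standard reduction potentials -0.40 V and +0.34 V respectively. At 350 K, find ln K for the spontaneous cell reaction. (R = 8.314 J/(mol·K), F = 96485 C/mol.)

ln K = 49.1

E°_cell = +0.34 − (-0.40) = 0.74 V, with n = 2 electrons transferred.
At equilibrium E = 0, so the Nernst equation gives ln K = nFE°/RT = (2)(96485)(0.74)/((8.314)(350)) = 49.07.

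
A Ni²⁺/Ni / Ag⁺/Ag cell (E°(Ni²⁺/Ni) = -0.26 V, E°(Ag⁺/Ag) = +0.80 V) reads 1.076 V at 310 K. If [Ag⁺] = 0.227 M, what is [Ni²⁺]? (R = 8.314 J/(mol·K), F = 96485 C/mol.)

From the Nernst equation, ln Q = nF(E° − E)/RT = 2×96485×(1.06 − 1.076)/(8.314×310) = -1.198, so Q = 0.302.
With Q = [Ni²⁺]/[Ag⁺]^2 and the known concentrations, [Ni²⁺] in the numerator gives [Ni²⁺] = 0.016 M.

0.016 M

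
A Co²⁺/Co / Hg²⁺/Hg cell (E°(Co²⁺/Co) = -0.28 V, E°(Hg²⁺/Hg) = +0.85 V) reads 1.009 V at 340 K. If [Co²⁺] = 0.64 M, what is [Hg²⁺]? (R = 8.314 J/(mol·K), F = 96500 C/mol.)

From the Nernst equation, ln Q = nF(E° − E)/RT = 2×96500×(1.13 − 1.009)/(8.314×340) = 8.261, so Q = 3870.
With Q = [Co²⁺]/[Hg²⁺] and the known concentrations, [Hg²⁺] in the denominator gives [Hg²⁺] = 1.7 × 10^-4 M.

1.7 × 10^-4 M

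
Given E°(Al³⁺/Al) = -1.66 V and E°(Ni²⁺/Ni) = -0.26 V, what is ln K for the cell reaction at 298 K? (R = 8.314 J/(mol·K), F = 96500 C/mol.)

ln K = 327.2

E°_cell = -0.26 − (-1.66) = 1.40 V, with n = 6 electrons transferred.
At equilibrium E = 0, so the Nernst equation gives ln K = nFE°/RT = (6)(96500)(1.40)/((8.314)(298)) = 327.18.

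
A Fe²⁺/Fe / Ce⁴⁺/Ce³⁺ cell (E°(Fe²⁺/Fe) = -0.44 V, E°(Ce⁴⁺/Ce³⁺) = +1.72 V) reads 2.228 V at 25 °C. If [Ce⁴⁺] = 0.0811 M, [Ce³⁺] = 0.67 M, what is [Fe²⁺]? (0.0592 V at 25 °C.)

From the Nernst equation, log Q = n(E° − E)/0.0592 = 2(2.16 − 2.228)/0.0592 = -2.297, so Q = 0.00504.
With Q = [Fe²⁺]·[Ce³⁺]^2/[Ce⁴⁺]^2 and the known concentrations, [Fe²⁺] in the numerator gives [Fe²⁺] = 7.4 × 10^-5 M.

7.4 × 10^-5 M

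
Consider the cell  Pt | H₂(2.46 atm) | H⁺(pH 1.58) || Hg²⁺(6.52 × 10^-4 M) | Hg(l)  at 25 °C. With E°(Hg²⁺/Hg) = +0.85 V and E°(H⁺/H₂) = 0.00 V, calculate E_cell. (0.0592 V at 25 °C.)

0.86 V

The Hg²⁺/Hg couple is the cathode, so E°_cell = 0.85 V; n = 2.
[H⁺] = 10^(−1.58) = 0.026 M, and Q = [H⁺]^2 / ([Hg²⁺]·P(H₂)) = 0.431.
E = E° − (0.0592/2) log Q = 0.85 − (0.0592/2)(-0.365) = 0.861 V.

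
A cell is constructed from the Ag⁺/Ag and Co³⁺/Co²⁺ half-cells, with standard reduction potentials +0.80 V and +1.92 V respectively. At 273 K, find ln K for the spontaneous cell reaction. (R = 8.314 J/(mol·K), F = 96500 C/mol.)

ln K = 47.6

E°_cell = +1.92 − (+0.80) = 1.12 V, with n = 1 electron transferred.
At equilibrium E = 0, so the Nernst equation gives ln K = nFE°/RT = (1)(96500)(1.12)/((8.314)(273)) = 47.62.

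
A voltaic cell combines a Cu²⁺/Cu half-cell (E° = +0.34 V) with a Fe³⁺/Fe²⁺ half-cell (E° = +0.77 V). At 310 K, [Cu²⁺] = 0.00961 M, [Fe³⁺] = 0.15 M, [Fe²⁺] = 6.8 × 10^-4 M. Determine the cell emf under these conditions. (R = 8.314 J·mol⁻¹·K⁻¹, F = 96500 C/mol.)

0.636 V

The Fe³⁺/Fe²⁺ couple has the higher reduction potential and acts as the cathode, so E°_cell = +0.77 − (+0.34) = 0.43 V.
Balancing electrons gives n = 2; the reaction quotient is Q = [Cu²⁺]·[Fe²⁺]^2/[Fe³⁺]^2 = 1.97 × 10^-7.
E = E° − (RT/nF) ln Q = 0.43 − (8.314×310)/(2×96500) × (-15.438) = 0.430 + 0.206 = 0.636 V.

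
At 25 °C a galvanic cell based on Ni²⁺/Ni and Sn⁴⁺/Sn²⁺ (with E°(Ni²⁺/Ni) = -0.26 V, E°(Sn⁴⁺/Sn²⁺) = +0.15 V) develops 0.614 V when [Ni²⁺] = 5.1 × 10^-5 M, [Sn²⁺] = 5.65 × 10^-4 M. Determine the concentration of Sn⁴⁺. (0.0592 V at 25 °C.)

0.22 M

From the Nernst equation, log Q = n(E° − E)/0.0592 = 2(0.41 − 0.614)/0.0592 = -6.892, so Q = 1.28 × 10^-7.
With Q = [Ni²⁺]·[Sn²⁺]/[Sn⁴⁺] and the known concentrations, [Sn⁴⁺] in the denominator gives [Sn⁴⁺] = 0.22 M.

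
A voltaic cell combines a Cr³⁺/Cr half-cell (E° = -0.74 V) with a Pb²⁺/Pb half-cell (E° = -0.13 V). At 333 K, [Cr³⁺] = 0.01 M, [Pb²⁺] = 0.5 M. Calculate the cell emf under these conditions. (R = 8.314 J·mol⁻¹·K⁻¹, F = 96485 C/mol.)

0.644 V

The Pb²⁺/Pb couple has the higher reduction potential and acts as the cathode, so E°_cell = -0.13 − (-0.74) = 0.61 V.
Balancing electrons gives n = 6; the reaction quotient is Q = [Cr³⁺]^2/[Pb²⁺]^3 = 8 × 10^-4.
E = E° − (RT/nF) ln Q = 0.61 − (8.314×333)/(6×96485) × (-7.131) = 0.610 + 0.034 = 0.644 V.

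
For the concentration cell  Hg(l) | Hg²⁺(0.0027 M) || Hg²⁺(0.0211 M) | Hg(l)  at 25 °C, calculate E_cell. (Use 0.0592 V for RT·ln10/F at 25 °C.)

Both half-cells are Hg²⁺/Hg, so E°_cell = 0. The concentrated side is the cathode; the cell reaction moves Hg²⁺ from high to low concentration with n = 2.
Q = [Hg²⁺]_dilute/[Hg²⁺]_conc = 0.0027/0.0211 = 0.128.
E = 0 − (0.0592/2) log Q = −(0.0592/2)(-0.893) = 0.0264 V.

0.026 V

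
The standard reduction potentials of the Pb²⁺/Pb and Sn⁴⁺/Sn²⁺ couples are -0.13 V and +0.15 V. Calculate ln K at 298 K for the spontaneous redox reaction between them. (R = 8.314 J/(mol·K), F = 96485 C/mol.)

E°_cell = +0.15 − (-0.13) = 0.28 V, with n = 2 electrons transferred.
At equilibrium E = 0, so the Nernst equation gives ln K = nFE°/RT = (2)(96485)(0.28)/((8.314)(298)) = 21.81.

ln K = 21.8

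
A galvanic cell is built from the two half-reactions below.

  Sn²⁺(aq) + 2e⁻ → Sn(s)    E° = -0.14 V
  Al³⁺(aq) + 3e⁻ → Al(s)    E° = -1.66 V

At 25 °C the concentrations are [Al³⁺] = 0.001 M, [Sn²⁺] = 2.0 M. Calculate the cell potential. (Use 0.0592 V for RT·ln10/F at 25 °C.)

The Sn²⁺/Sn couple has the higher reduction potential and acts as the cathode, so E°_cell = -0.14 − (-1.66) = 1.52 V.
Balancing electrons gives n = 6; the reaction quotient is Q = [Al³⁺]^2/[Sn²⁺]^3 = 1.25 × 10^-7.
At 25 °C, E = E° − (0.0592/n) log Q = 1.52 − (0.0592/6)(-6.903) = 1.520 + 0.068 = 1.588 V.

1.59 V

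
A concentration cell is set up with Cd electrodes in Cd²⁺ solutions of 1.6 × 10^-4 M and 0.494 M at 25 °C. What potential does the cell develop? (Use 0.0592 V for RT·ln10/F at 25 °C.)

0.10 V

Both half-cells are Cd²⁺/Cd, so E°_cell = 0. The concentrated side is the cathode; the cell reaction moves Cd²⁺ from high to low concentration with n = 2.
Q = [Cd²⁺]_dilute/[Cd²⁺]_conc = 1.6 × 10^-4/0.494 = 3.24 × 10^-4.
E = 0 − (0.0592/2) log Q = −(0.0592/2)(-3.490) = 0.1033 V.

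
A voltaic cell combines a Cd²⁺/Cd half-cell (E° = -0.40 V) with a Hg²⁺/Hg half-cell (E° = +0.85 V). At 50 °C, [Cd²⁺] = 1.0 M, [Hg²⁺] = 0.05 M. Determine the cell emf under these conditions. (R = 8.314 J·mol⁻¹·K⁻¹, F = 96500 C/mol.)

1.21 V

The Hg²⁺/Hg couple has the higher reduction potential and acts as the cathode, so E°_cell = +0.85 − (-0.40) = 1.25 V.
Balancing electrons gives n = 2; the reaction quotient is Q = [Cd²⁺]/[Hg²⁺] = 20.0.
E = E° − (RT/nF) ln Q = 1.25 − (8.314×323)/(2×96500) × (2.996) = 1.250 − 0.042 = 1.208 V.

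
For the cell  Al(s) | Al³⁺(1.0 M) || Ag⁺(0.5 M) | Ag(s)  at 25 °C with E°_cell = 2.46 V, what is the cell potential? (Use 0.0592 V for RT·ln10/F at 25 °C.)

Balancing electrons gives n = 3; the reaction quotient is Q = [Al³⁺]/[Ag⁺]^3 = 8.00.
At 25 °C, E = E° − (0.0592/n) log Q = 2.46 − (0.0592/3)(0.903) = 2.460 − 0.018 = 2.442 V.

2.44 V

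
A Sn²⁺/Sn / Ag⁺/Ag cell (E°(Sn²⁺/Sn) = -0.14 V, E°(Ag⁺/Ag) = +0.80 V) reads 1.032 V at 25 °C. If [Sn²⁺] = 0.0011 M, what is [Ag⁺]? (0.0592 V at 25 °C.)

From the Nernst equation, log Q = n(E° − E)/0.0592 = 2(0.94 − 1.032)/0.0592 = -3.108, so Q = 7.8 × 10^-4.
With Q = [Sn²⁺]/[Ag⁺]^2 and the known concentrations, [Ag⁺]^2 in the denominator gives [Ag⁺] = 1.2 M.

1.2 M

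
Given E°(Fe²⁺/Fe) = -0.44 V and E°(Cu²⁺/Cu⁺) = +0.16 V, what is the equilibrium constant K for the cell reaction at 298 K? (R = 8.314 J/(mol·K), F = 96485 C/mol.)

E°_cell = +0.16 − (-0.44) = 0.60 V, with n = 2 electrons transferred.
At equilibrium E = 0, so the Nernst equation gives ln K = nFE°/RT = (2)(96485)(0.60)/((8.314)(298)) = 46.73.
K = e^46.73 = 2 × 10^20.

2 × 10^20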